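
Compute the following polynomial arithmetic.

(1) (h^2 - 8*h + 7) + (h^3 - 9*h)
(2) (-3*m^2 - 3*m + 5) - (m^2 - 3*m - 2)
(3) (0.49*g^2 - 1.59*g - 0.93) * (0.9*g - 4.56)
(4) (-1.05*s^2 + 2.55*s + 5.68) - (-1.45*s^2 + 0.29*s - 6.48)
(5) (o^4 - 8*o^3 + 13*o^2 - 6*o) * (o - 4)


(1) = h^3 + h^2 - 17*h + 7
(2) = 7 - 4*m^2
(3) = 0.441*g^3 - 3.6654*g^2 + 6.4134*g + 4.2408
(4) = 0.4*s^2 + 2.26*s + 12.16
(5) = o^5 - 12*o^4 + 45*o^3 - 58*o^2 + 24*o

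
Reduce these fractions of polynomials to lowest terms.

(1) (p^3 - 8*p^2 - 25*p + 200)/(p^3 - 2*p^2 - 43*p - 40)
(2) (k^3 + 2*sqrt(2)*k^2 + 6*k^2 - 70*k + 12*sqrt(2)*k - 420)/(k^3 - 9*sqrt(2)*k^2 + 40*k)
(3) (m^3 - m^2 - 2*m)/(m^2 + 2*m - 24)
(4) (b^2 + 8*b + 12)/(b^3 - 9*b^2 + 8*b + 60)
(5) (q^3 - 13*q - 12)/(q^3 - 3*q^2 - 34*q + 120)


(1) = (p - 5)/(p + 1)
(2) = (k^2 + k*(6 + 7*sqrt(2)) + 42*sqrt(2))/(k^2 - 4*sqrt(2)*k)
(3) = (m^3 - m^2 - 2*m)/(m^2 + 2*m - 24)
(4) = (b + 6)/(b^2 - 11*b + 30)
(5) = (q^2 + 4*q + 3)/(q^2 + q - 30)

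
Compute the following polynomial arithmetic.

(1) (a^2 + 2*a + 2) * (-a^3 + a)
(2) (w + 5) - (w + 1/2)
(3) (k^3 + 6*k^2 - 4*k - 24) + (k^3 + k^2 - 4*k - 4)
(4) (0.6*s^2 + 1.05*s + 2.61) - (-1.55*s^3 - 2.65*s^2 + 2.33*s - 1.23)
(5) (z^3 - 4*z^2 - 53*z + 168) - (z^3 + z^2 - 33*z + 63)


(1) = -a^5 - 2*a^4 - a^3 + 2*a^2 + 2*a
(2) = 9/2
(3) = 2*k^3 + 7*k^2 - 8*k - 28
(4) = 1.55*s^3 + 3.25*s^2 - 1.28*s + 3.84
(5) = -5*z^2 - 20*z + 105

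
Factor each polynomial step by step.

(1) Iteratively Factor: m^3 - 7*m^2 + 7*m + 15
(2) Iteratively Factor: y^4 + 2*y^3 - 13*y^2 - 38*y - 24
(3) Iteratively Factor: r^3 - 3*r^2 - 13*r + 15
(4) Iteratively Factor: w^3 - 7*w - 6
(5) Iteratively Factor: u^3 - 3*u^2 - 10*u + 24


(1) = (m + 1)*(m^2 - 8*m + 15) = (m - 3)*(m + 1)*(m - 5)
(2) = (y + 2)*(y^3 - 13*y - 12) = (y + 1)*(y + 2)*(y^2 - y - 12) = (y - 4)*(y + 1)*(y + 2)*(y + 3)
(3) = (r - 5)*(r^2 + 2*r - 3) = (r - 5)*(r + 3)*(r - 1)
(4) = (w + 2)*(w^2 - 2*w - 3) = (w + 1)*(w + 2)*(w - 3)
(5) = (u - 2)*(u^2 - u - 12) = (u - 4)*(u - 2)*(u + 3)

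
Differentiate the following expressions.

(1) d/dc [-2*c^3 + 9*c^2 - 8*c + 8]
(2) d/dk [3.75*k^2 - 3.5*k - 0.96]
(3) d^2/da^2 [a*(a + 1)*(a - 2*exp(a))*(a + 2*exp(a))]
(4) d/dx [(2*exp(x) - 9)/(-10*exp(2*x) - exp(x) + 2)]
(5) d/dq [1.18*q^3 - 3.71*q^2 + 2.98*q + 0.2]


(1) = -6*c^2 + 18*c - 8
(2) = 7.5*k - 3.5
(3) = -16*a^2*exp(2*a) + 12*a^2 - 48*a*exp(2*a) + 6*a - 24*exp(2*a)
(4) = ((2*exp(x) - 9)*(20*exp(x) + 1) - 20*exp(2*x) - 2*exp(x) + 4)*exp(x)/(10*exp(2*x) + exp(x) - 2)^2
(5) = 3.54*q^2 - 7.42*q + 2.98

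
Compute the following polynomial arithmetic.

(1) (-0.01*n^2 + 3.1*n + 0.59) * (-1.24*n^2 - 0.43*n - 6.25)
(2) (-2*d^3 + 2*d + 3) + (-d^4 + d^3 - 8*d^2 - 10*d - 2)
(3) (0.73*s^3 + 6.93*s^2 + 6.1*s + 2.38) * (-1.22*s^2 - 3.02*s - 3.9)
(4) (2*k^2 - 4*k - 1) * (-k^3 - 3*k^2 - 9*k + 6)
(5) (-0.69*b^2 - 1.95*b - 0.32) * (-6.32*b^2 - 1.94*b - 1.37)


(1) = 0.0124*n^4 - 3.8397*n^3 - 2.0021*n^2 - 19.6287*n - 3.6875
(2) = -d^4 - d^3 - 8*d^2 - 8*d + 1
(3) = -0.8906*s^5 - 10.6592*s^4 - 31.2176*s^3 - 48.3526*s^2 - 30.9776*s - 9.282
(4) = -2*k^5 - 2*k^4 - 5*k^3 + 51*k^2 - 15*k - 6
(5) = 4.3608*b^4 + 13.6626*b^3 + 6.7507*b^2 + 3.2923*b + 0.4384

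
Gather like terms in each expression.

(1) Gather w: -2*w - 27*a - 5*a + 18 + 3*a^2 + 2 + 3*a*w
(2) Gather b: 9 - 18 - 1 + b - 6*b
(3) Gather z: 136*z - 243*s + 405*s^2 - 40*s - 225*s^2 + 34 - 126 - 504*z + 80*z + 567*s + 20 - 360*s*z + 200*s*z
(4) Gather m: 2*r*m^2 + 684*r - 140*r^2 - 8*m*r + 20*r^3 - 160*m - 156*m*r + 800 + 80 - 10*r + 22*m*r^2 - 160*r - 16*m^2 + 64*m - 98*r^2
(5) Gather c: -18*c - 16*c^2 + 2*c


(1) = 3*a^2 - 32*a + w*(3*a - 2) + 20
(2) = -5*b - 10
(3) = 180*s^2 + 284*s + z*(-160*s - 288) - 72
(4) = m^2*(2*r - 16) + m*(22*r^2 - 164*r - 96) + 20*r^3 - 238*r^2 + 514*r + 880
(5) = -16*c^2 - 16*c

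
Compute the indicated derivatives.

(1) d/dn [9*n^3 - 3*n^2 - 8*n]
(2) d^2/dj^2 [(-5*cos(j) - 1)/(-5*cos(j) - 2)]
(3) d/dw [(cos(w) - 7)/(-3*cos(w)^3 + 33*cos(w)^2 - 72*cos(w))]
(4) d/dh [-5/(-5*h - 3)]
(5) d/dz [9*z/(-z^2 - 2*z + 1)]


(1) = 27*n^2 - 6*n - 8
(2) = 5*(5*cos(j)^2 - 2*cos(j) - 10)/(5*cos(j) + 2)^3
(3) = 2*(-cos(w)^3 + 16*cos(w)^2 - 77*cos(w) + 84)*sin(w)/(3*(cos(w) - 8)^2*(cos(w) - 3)^2*cos(w)^2)
(4) = -25/(5*h + 3)^2
(5) = 9*(z^2 + 1)/(z^4 + 4*z^3 + 2*z^2 - 4*z + 1)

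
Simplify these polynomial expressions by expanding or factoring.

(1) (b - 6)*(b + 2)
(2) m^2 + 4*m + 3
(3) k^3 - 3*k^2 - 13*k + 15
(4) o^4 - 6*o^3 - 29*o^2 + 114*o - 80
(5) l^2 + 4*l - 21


(1) = b^2 - 4*b - 12
(2) = (m + 1)*(m + 3)
(3) = (k - 5)*(k - 1)*(k + 3)
(4) = (o - 8)*(o - 2)*(o - 1)*(o + 5)
(5) = (l - 3)*(l + 7)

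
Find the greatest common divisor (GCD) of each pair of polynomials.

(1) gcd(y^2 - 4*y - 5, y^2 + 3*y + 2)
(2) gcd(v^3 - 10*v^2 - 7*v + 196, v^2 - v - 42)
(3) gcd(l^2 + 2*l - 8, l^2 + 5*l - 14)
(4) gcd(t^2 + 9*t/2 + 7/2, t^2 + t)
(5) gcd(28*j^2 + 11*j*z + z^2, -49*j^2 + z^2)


(1) = gcd((y - 5)*(y + 1), (y + 1)*(y + 2)) = y + 1
(2) = v - 7
(3) = gcd((l - 2)*(l + 4), (l - 2)*(l + 7)) = l - 2
(4) = gcd((t + 1)*(t + 7/2), t*(t + 1)) = t + 1
(5) = gcd((4*j + z)*(7*j + z), (-7*j + z)*(7*j + z)) = 7*j + z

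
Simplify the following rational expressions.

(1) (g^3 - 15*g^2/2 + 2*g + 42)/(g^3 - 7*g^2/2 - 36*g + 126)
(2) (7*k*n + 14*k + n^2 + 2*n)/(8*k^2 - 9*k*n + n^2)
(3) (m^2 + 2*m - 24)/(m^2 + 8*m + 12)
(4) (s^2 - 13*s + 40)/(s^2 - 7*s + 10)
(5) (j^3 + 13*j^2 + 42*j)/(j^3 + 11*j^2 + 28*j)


(1) = (g + 2)/(g + 6)
(2) = (7*k*n + 14*k + n^2 + 2*n)/(8*k^2 - 9*k*n + n^2)
(3) = (m - 4)/(m + 2)
(4) = (s - 8)/(s - 2)
(5) = (j + 6)/(j + 4)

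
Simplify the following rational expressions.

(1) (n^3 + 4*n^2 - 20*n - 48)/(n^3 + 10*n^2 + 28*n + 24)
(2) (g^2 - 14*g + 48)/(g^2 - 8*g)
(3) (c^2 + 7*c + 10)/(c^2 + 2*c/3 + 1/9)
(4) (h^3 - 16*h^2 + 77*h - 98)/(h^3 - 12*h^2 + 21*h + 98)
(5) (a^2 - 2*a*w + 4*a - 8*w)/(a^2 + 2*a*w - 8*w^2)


(1) = (n - 4)/(n + 2)
(2) = (g - 6)/g
(3) = (9*c^2 + 63*c + 90)/(9*c^2 + 6*c + 1)
(4) = (h - 2)/(h + 2)
(5) = (a + 4)/(a + 4*w)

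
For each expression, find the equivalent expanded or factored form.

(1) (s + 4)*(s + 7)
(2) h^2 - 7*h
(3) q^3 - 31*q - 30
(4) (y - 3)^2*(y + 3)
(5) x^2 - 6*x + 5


(1) = s^2 + 11*s + 28
(2) = h*(h - 7)
(3) = (q - 6)*(q + 1)*(q + 5)
(4) = y^3 - 3*y^2 - 9*y + 27
(5) = (x - 5)*(x - 1)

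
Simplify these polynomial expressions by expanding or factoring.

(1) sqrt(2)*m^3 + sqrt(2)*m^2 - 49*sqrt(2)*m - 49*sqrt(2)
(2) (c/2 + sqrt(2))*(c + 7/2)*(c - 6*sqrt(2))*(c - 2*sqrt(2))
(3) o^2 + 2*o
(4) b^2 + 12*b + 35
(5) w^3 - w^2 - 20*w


(1) = (m - 7)*(m + 7)*(sqrt(2)*m + sqrt(2))
(2) = c^4/2 - 3*sqrt(2)*c^3 + 7*c^3/4 - 21*sqrt(2)*c^2/2 - 4*c^2 - 14*c + 24*sqrt(2)*c + 84*sqrt(2)
(3) = o*(o + 2)
(4) = (b + 5)*(b + 7)
(5) = w*(w - 5)*(w + 4)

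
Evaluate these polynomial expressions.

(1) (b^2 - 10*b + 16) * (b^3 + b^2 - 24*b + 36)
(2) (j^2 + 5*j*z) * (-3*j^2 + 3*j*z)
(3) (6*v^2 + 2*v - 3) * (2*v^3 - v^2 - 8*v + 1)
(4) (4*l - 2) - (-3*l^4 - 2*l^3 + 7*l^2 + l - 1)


(1) = b^5 - 9*b^4 - 18*b^3 + 292*b^2 - 744*b + 576
(2) = -3*j^4 - 12*j^3*z + 15*j^2*z^2
(3) = 12*v^5 - 2*v^4 - 56*v^3 - 7*v^2 + 26*v - 3
(4) = 3*l^4 + 2*l^3 - 7*l^2 + 3*l - 1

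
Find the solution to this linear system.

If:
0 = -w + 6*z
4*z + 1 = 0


Then:
w = -3/2
z = -1/4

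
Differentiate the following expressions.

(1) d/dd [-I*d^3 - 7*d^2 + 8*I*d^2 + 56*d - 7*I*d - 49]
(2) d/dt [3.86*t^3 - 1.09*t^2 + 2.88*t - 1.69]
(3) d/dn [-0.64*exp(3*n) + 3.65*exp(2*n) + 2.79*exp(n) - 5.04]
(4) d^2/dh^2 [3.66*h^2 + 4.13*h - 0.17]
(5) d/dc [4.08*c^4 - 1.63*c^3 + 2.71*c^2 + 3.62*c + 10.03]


(1) = -3*I*d^2 - d*(14 - 16*I) + 56 - 7*I
(2) = 11.58*t^2 - 2.18*t + 2.88
(3) = (-1.92*exp(2*n) + 7.3*exp(n) + 2.79)*exp(n)
(4) = 7.32000000000000
(5) = 16.32*c^3 - 4.89*c^2 + 5.42*c + 3.62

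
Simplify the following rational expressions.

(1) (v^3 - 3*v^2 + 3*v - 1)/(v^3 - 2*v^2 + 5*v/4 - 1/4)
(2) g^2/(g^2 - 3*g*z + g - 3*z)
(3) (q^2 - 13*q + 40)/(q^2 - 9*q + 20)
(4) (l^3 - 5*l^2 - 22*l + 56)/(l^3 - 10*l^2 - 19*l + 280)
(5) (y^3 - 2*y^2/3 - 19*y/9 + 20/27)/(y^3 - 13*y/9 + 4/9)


(1) = (4*v^2 - 8*v + 4)/(4*v^2 - 4*v + 1)
(2) = -g^2/(-g^2 + 3*g*z - g + 3*z)
(3) = (q - 8)/(q - 4)
(4) = (l^2 + 2*l - 8)/(l^2 - 3*l - 40)
(5) = (3*y - 5)/(3*y - 3)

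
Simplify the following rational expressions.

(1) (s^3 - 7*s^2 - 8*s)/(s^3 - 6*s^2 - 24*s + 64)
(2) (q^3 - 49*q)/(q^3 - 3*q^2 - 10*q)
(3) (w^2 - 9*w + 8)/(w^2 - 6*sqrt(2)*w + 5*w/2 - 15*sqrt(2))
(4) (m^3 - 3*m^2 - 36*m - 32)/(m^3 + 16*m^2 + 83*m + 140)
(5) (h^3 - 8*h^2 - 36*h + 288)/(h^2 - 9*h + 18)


(1) = (s^2 + s)/(s^2 + 2*s - 8)
(2) = (q^2 - 49)/(q^2 - 3*q - 10)
(3) = (2*w^2 - 18*w + 16)/(2*w^2 + w*(5 - 12*sqrt(2)) - 30*sqrt(2))
(4) = (m^2 - 7*m - 8)/(m^2 + 12*m + 35)
(5) = (h^2 - 2*h - 48)/(h - 3)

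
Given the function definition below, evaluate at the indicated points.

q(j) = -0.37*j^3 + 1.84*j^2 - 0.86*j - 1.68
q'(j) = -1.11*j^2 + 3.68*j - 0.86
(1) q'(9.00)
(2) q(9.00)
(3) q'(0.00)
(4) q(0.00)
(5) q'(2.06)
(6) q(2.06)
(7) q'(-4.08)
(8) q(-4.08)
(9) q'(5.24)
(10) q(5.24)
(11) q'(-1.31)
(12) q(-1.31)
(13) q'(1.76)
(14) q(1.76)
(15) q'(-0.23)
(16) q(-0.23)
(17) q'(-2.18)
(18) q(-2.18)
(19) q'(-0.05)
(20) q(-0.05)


(1) = -57.65
(2) = -130.11
(3) = -0.86
(4) = -1.68
(5) = 2.01
(6) = 1.12
(7) = -34.35
(8) = 57.59
(9) = -12.05
(10) = -8.90
(11) = -7.59
(12) = 3.44
(13) = 2.18
(14) = 0.49
(15) = -1.77
(16) = -1.38
(17) = -14.16
(18) = 12.77
(19) = -1.05
(20) = -1.63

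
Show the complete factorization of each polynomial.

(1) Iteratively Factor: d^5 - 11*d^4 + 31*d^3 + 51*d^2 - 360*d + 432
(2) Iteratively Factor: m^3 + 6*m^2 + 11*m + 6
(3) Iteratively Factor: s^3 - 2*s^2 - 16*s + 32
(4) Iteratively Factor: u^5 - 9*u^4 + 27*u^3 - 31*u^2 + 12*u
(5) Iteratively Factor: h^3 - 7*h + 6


(1) = (d - 4)*(d^4 - 7*d^3 + 3*d^2 + 63*d - 108) = (d - 4)*(d - 3)*(d^3 - 4*d^2 - 9*d + 36) = (d - 4)^2*(d - 3)*(d^2 - 9) = (d - 4)^2*(d - 3)*(d + 3)*(d - 3)
(2) = (m + 3)*(m^2 + 3*m + 2) = (m + 1)*(m + 3)*(m + 2)
(3) = (s + 4)*(s^2 - 6*s + 8) = (s - 2)*(s + 4)*(s - 4)
(4) = (u - 1)*(u^4 - 8*u^3 + 19*u^2 - 12*u) = (u - 4)*(u - 1)*(u^3 - 4*u^2 + 3*u) = u*(u - 4)*(u - 1)*(u^2 - 4*u + 3) = u*(u - 4)*(u - 1)^2*(u - 3)
(5) = (h + 3)*(h^2 - 3*h + 2) = (h - 1)*(h + 3)*(h - 2)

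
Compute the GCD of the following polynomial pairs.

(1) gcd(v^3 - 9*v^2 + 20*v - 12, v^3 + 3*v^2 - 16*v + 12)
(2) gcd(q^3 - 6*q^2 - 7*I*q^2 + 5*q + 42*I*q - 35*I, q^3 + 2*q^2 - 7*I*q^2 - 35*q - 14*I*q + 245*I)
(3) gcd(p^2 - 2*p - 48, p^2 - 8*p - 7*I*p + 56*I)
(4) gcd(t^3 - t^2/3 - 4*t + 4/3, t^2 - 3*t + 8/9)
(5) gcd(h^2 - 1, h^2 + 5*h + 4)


(1) = v^2 - 3*v + 2
(2) = gcd((q - 5)*(q - 1)*(q - 7*I), (q - 5)*(q + 7)*(q - 7*I)) = q^2 + q*(-5 - 7*I) + 35*I
(3) = gcd((p - 8)*(p + 6), (p - 8)*(p - 7*I)) = p - 8
(4) = gcd((t - 2)*(t - 1/3)*(t + 2), (t - 8/3)*(t - 1/3)) = t - 1/3
(5) = gcd((h - 1)*(h + 1), (h + 1)*(h + 4)) = h + 1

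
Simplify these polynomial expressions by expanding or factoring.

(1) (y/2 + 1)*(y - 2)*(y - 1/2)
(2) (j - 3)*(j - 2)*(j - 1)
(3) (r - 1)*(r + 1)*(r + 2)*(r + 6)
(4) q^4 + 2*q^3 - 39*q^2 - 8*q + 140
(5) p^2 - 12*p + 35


(1) = y^3/2 - y^2/4 - 2*y + 1
(2) = j^3 - 6*j^2 + 11*j - 6
(3) = r^4 + 8*r^3 + 11*r^2 - 8*r - 12
(4) = (q - 5)*(q - 2)*(q + 2)*(q + 7)
(5) = (p - 7)*(p - 5)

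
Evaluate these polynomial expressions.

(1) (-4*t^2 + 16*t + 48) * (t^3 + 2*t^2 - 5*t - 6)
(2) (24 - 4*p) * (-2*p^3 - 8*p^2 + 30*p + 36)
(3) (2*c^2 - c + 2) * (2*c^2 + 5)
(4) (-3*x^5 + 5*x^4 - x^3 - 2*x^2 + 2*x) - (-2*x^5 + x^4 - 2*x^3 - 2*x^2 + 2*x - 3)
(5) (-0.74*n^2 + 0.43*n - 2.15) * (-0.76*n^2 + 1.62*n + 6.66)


(1) = -4*t^5 + 8*t^4 + 100*t^3 + 40*t^2 - 336*t - 288
(2) = 8*p^4 - 16*p^3 - 312*p^2 + 576*p + 864
(3) = 4*c^4 - 2*c^3 + 14*c^2 - 5*c + 10
(4) = -x^5 + 4*x^4 + x^3 + 3
(5) = 0.5624*n^4 - 1.5256*n^3 - 2.5978*n^2 - 0.6192*n - 14.319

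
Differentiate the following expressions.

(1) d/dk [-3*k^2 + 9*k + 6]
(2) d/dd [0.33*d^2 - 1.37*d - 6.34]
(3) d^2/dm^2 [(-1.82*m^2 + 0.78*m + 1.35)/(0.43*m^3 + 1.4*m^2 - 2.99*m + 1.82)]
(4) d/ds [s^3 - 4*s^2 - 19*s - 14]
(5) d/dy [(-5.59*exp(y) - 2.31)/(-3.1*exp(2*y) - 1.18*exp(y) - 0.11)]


(1) = 9 - 6*k
(2) = 0.66*d - 1.37
(3) = (-0.673036*m^6 + 0.865332*m^5 - 8.227104*m^4 + 22.7701*m^3 + 25.960854*m^2 - 52.1703*m + 13.690742)/(0.079507*m^9 + 0.77658*m^8 + 0.869847*m^7 - 7.046326*m^6 + 0.525369*m^5 + 34.210176*m^4 - 68.169023*m^3 + 62.725026*m^2 - 29.712228*m + 6.028568)
(4) = 3*s^2 - 8*s - 19
(5) = (-(5.59*exp(y) + 2.31)*(6.2*exp(y) + 1.18) + 17.329*exp(2*y) + 6.5962*exp(y) + 0.6149)*exp(y)/(3.1*exp(2*y) + 1.18*exp(y) + 0.11)^2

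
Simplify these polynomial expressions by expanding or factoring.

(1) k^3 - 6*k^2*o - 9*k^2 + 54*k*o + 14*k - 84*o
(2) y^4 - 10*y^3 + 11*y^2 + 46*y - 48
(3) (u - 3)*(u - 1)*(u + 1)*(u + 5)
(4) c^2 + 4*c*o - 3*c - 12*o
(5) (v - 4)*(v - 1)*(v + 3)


(1) = (k - 7)*(k - 2)*(k - 6*o)
(2) = (y - 8)*(y - 3)*(y - 1)*(y + 2)
(3) = u^4 + 2*u^3 - 16*u^2 - 2*u + 15
(4) = (c - 3)*(c + 4*o)
(5) = v^3 - 2*v^2 - 11*v + 12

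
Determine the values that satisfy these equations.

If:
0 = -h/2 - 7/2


Then:
h = -7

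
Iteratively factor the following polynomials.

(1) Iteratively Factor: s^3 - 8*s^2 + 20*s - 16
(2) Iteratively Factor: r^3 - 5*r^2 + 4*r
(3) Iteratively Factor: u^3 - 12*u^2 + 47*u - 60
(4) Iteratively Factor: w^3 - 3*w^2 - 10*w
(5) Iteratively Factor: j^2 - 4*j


(1) = (s - 2)*(s^2 - 6*s + 8) = (s - 2)^2*(s - 4)
(2) = (r - 1)*(r^2 - 4*r) = (r - 4)*(r - 1)*(r)
(3) = (u - 3)*(u^2 - 9*u + 20) = (u - 4)*(u - 3)*(u - 5)
(4) = (w - 5)*(w^2 + 2*w) = w*(w - 5)*(w + 2)
(5) = (j - 4)*(j)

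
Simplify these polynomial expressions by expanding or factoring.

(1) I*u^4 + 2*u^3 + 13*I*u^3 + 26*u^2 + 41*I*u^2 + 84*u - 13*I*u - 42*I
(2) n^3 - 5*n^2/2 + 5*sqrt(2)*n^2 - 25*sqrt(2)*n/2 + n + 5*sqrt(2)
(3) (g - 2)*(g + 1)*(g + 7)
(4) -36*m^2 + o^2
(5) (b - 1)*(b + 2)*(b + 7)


(1) = (u + 6)*(u + 7)*(u - I)*(I*u + 1)
(2) = (n - 2)*(n - 1/2)*(n + 5*sqrt(2))
(3) = g^3 + 6*g^2 - 9*g - 14
(4) = (-6*m + o)*(6*m + o)
(5) = b^3 + 8*b^2 + 5*b - 14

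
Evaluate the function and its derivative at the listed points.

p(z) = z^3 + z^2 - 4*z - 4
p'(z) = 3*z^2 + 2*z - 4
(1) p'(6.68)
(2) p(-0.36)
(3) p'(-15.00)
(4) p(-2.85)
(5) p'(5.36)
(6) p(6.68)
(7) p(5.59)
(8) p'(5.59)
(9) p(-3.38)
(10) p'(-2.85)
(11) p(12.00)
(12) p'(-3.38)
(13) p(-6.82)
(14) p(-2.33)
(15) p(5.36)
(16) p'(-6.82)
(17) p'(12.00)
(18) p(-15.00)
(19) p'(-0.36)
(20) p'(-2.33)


(1) = 143.23
(2) = -2.48
(3) = 641.00
(4) = -7.63
(5) = 92.91
(6) = 311.98
(7) = 179.56
(8) = 100.92
(9) = -17.67
(10) = 14.67
(11) = 1820.00
(12) = 23.51
(13) = -247.42
(14) = -1.90
(15) = 157.28
(16) = 121.90
(17) = 452.00
(18) = -3094.00
(19) = -4.33
(20) = 7.63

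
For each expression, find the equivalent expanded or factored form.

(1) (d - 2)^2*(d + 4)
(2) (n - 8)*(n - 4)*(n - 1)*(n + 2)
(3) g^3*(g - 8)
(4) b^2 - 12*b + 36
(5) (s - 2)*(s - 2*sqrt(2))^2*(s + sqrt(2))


(1) = d^3 - 12*d + 16
(2) = n^4 - 11*n^3 + 18*n^2 + 56*n - 64
(3) = g^4 - 8*g^3
(4) = (b - 6)^2
(5) = s^4 - 3*sqrt(2)*s^3 - 2*s^3 + 6*sqrt(2)*s^2 + 8*sqrt(2)*s - 16*sqrt(2)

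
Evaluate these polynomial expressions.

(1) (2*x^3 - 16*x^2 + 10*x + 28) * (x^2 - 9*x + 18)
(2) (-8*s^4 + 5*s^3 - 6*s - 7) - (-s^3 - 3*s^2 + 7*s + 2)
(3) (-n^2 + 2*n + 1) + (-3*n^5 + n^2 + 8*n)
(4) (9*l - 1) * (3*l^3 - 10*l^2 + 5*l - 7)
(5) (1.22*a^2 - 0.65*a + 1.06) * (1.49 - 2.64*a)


(1) = 2*x^5 - 34*x^4 + 190*x^3 - 350*x^2 - 72*x + 504
(2) = -8*s^4 + 6*s^3 + 3*s^2 - 13*s - 9
(3) = -3*n^5 + 10*n + 1
(4) = 27*l^4 - 93*l^3 + 55*l^2 - 68*l + 7
(5) = -3.2208*a^3 + 3.5338*a^2 - 3.7669*a + 1.5794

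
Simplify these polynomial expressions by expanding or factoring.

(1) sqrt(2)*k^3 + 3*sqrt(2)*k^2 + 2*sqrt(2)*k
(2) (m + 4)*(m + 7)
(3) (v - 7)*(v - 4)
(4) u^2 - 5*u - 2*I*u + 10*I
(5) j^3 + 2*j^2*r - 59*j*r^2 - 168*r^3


(1) = k*(k + 2)*(sqrt(2)*k + sqrt(2))
(2) = m^2 + 11*m + 28
(3) = v^2 - 11*v + 28
(4) = (u - 5)*(u - 2*I)
(5) = (j - 8*r)*(j + 3*r)*(j + 7*r)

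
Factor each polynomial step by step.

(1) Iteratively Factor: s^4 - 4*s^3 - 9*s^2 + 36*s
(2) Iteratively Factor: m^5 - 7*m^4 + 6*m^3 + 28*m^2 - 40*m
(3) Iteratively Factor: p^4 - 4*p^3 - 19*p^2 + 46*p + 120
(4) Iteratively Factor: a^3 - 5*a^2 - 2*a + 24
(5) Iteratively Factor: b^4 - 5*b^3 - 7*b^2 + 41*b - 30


(1) = (s - 3)*(s^3 - s^2 - 12*s) = (s - 4)*(s - 3)*(s^2 + 3*s) = (s - 4)*(s - 3)*(s + 3)*(s)
(2) = (m - 2)*(m^4 - 5*m^3 - 4*m^2 + 20*m) = (m - 5)*(m - 2)*(m^3 - 4*m) = m*(m - 5)*(m - 2)*(m^2 - 4) = m*(m - 5)*(m - 2)^2*(m + 2)
(3) = (p - 5)*(p^3 + p^2 - 14*p - 24) = (p - 5)*(p + 3)*(p^2 - 2*p - 8) = (p - 5)*(p - 4)*(p + 3)*(p + 2)
(4) = (a - 3)*(a^2 - 2*a - 8) = (a - 3)*(a + 2)*(a - 4)
(5) = (b - 5)*(b^3 - 7*b + 6) = (b - 5)*(b + 3)*(b^2 - 3*b + 2) = (b - 5)*(b - 1)*(b + 3)*(b - 2)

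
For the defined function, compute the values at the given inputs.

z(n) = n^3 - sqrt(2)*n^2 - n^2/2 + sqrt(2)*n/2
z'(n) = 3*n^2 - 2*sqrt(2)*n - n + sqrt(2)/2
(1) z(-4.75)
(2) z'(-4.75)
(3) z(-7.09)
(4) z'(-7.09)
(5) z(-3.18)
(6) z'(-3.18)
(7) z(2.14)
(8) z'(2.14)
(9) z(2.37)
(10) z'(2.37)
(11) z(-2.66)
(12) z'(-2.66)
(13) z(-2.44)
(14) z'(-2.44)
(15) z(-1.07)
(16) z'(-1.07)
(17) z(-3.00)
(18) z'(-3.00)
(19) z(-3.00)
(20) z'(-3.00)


(1) = -153.72
(2) = 86.58
(3) = -457.64
(4) = 178.65
(5) = -53.76
(6) = 43.22
(7) = 2.55
(8) = 6.25
(9) = 4.24
(10) = 8.48
(11) = -34.25
(12) = 32.12
(13) = -27.65
(14) = 27.91
(15) = -4.17
(16) = 8.24
(17) = -46.35
(18) = 39.19
(19) = -46.35
(20) = 39.19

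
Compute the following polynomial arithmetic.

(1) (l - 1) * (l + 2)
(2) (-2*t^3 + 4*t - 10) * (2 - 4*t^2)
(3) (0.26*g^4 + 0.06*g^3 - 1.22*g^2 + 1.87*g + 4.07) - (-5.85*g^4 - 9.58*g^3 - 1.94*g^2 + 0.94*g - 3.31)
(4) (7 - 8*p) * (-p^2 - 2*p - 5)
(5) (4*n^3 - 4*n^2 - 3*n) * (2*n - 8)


(1) = l^2 + l - 2
(2) = 8*t^5 - 20*t^3 + 40*t^2 + 8*t - 20
(3) = 6.11*g^4 + 9.64*g^3 + 0.72*g^2 + 0.93*g + 7.38
(4) = 8*p^3 + 9*p^2 + 26*p - 35
(5) = 8*n^4 - 40*n^3 + 26*n^2 + 24*n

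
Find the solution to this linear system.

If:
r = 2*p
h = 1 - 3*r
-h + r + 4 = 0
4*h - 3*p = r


Then:
No Solution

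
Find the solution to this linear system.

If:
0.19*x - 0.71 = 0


Then:
x = 3.74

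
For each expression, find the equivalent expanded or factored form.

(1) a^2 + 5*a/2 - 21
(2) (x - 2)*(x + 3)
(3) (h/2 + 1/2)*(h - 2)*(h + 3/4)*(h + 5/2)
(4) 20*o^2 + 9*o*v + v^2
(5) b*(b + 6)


(1) = (a - 7/2)*(a + 6)
(2) = x^2 + x - 6
(3) = h^4/2 + 9*h^3/8 - 27*h^2/16 - 67*h/16 - 15/8
(4) = (4*o + v)*(5*o + v)
(5) = b^2 + 6*b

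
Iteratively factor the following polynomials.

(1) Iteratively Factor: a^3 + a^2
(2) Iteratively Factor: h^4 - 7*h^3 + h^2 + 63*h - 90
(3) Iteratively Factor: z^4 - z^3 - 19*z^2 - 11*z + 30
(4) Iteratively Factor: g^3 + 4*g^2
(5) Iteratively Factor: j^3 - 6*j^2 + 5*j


(1) = (a)*(a^2 + a) = a*(a + 1)*(a)
(2) = (h + 3)*(h^3 - 10*h^2 + 31*h - 30) = (h - 3)*(h + 3)*(h^2 - 7*h + 10) = (h - 3)*(h - 2)*(h + 3)*(h - 5)
(3) = (z - 5)*(z^3 + 4*z^2 + z - 6) = (z - 5)*(z + 2)*(z^2 + 2*z - 3) = (z - 5)*(z - 1)*(z + 2)*(z + 3)
(4) = (g)*(g^2 + 4*g) = g^2*(g + 4)
(5) = (j - 1)*(j^2 - 5*j) = (j - 5)*(j - 1)*(j)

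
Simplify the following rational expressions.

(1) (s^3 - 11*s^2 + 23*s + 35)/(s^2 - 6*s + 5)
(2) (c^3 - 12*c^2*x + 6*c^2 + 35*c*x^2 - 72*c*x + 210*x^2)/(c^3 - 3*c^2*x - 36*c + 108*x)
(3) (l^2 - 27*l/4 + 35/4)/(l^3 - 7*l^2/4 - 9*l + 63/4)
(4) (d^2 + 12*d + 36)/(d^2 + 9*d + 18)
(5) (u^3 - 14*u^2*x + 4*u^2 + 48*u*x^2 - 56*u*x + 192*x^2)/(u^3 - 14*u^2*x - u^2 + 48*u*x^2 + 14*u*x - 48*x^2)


(1) = (s^2 - 6*s - 7)/(s - 1)
(2) = (-c^2 + 12*c*x - 35*x^2)/(-c^2 + 3*c*x + 6*c - 18*x)
(3) = (l - 5)/(l^2 - 9)
(4) = (d + 6)/(d + 3)
(5) = (u + 4)/(u - 1)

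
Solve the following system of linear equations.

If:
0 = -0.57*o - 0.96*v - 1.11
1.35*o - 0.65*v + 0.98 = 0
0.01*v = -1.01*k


Then:
k = 0.01
o = -1.00
v = -0.56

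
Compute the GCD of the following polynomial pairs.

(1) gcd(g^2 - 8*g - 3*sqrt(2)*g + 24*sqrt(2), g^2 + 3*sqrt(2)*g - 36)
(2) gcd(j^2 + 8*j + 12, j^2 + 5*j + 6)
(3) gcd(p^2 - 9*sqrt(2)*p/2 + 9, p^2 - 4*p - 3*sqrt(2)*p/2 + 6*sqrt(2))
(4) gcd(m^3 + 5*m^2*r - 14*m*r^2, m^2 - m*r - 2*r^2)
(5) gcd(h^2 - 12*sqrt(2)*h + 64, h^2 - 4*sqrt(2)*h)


(1) = g - 3*sqrt(2)
(2) = j + 2
(3) = p - 3*sqrt(2)/2
(4) = -m + 2*r
(5) = gcd((h - 8*sqrt(2))*(h - 4*sqrt(2)), h*(h - 4*sqrt(2))) = h - 4*sqrt(2)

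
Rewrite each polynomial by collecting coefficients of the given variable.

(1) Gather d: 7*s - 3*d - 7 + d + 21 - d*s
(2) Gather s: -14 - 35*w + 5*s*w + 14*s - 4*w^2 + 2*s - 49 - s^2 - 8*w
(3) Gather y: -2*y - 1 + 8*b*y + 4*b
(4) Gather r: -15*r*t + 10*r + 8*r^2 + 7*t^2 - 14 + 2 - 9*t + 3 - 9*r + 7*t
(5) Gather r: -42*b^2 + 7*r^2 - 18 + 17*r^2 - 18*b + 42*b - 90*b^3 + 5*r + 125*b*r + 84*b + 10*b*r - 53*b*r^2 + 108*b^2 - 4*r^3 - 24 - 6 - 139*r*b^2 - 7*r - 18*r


(1) = d*(-s - 2) + 7*s + 14
(2) = -s^2 + s*(5*w + 16) - 4*w^2 - 43*w - 63
(3) = 4*b + y*(8*b - 2) - 1
(4) = 8*r^2 + r*(1 - 15*t) + 7*t^2 - 2*t - 9
(5) = -90*b^3 + 66*b^2 + 108*b - 4*r^3 + r^2*(24 - 53*b) + r*(-139*b^2 + 135*b - 20) - 48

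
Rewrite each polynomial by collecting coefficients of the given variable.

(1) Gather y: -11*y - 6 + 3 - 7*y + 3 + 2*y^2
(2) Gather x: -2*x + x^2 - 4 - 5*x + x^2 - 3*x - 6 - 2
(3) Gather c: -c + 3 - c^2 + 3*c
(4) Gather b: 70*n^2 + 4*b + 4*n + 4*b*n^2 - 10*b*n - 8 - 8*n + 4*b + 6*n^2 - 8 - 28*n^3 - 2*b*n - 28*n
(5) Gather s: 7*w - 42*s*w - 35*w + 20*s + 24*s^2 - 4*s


(1) = 2*y^2 - 18*y
(2) = 2*x^2 - 10*x - 12
(3) = -c^2 + 2*c + 3
(4) = b*(4*n^2 - 12*n + 8) - 28*n^3 + 76*n^2 - 32*n - 16
(5) = 24*s^2 + s*(16 - 42*w) - 28*w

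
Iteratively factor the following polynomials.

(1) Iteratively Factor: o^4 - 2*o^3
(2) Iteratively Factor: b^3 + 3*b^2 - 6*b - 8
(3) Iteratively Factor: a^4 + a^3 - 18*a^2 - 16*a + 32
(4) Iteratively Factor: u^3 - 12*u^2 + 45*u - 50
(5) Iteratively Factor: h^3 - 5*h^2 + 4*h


(1) = (o)*(o^3 - 2*o^2) = o^2*(o^2 - 2*o) = o^3*(o - 2)
(2) = (b - 2)*(b^2 + 5*b + 4) = (b - 2)*(b + 1)*(b + 4)
(3) = (a - 4)*(a^3 + 5*a^2 + 2*a - 8) = (a - 4)*(a + 4)*(a^2 + a - 2) = (a - 4)*(a + 2)*(a + 4)*(a - 1)
(4) = (u - 5)*(u^2 - 7*u + 10) = (u - 5)^2*(u - 2)
(5) = (h)*(h^2 - 5*h + 4) = h*(h - 1)*(h - 4)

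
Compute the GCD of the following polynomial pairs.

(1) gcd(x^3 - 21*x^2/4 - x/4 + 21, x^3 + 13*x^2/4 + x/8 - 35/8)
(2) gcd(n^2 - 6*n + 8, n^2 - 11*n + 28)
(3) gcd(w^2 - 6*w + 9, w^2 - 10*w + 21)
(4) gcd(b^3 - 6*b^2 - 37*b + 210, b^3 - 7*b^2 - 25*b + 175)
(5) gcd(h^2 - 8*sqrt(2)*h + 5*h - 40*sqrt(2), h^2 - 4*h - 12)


(1) = x + 7/4
(2) = gcd((n - 4)*(n - 2), (n - 7)*(n - 4)) = n - 4
(3) = gcd((w - 3)^2, (w - 7)*(w - 3)) = w - 3
(4) = b^2 - 12*b + 35
(5) = gcd((h + 5)*(h - 8*sqrt(2)), (h - 6)*(h + 2)) = 1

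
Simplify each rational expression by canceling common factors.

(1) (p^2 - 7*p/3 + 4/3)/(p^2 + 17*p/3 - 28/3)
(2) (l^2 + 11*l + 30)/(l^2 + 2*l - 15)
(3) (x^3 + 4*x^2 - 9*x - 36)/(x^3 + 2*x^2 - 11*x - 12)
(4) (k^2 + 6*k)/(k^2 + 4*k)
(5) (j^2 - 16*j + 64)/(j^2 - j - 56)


(1) = (p - 1)/(p + 7)
(2) = (l + 6)/(l - 3)
(3) = (x + 3)/(x + 1)
(4) = (k + 6)/(k + 4)
(5) = (j - 8)/(j + 7)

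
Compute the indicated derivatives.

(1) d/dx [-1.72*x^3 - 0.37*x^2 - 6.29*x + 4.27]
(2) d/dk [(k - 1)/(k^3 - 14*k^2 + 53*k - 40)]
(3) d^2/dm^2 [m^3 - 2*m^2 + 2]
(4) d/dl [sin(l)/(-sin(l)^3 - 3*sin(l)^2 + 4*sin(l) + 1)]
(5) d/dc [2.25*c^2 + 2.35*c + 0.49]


(1) = -5.16*x^2 - 0.74*x - 6.29
(2) = (13 - 2*k)/(k^4 - 26*k^3 + 249*k^2 - 1040*k + 1600)
(3) = 6*m - 4
(4) = (2*sin(l)^3 + 3*sin(l)^2 + 1)*cos(l)/(sin(l)^3 + 3*sin(l)^2 - 4*sin(l) - 1)^2
(5) = 4.5*c + 2.35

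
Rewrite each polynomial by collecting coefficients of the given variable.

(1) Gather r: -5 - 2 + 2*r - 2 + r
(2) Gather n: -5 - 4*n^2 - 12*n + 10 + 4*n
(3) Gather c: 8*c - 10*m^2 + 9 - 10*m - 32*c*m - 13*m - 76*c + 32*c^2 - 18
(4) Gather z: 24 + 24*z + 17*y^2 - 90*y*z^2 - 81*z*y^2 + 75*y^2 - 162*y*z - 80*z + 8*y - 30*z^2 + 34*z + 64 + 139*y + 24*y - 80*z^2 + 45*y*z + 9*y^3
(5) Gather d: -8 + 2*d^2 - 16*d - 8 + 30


(1) = 3*r - 9
(2) = -4*n^2 - 8*n + 5
(3) = 32*c^2 + c*(-32*m - 68) - 10*m^2 - 23*m - 9
(4) = 9*y^3 + 92*y^2 + 171*y + z^2*(-90*y - 110) + z*(-81*y^2 - 117*y - 22) + 88
(5) = 2*d^2 - 16*d + 14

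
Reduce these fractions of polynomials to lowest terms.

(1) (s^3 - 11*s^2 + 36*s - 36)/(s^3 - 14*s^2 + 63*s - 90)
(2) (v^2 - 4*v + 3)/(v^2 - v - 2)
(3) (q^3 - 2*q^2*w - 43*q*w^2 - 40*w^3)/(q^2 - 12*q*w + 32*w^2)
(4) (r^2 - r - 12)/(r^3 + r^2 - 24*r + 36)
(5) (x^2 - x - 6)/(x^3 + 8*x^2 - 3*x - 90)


(1) = (s - 2)/(s - 5)
(2) = (v^2 - 4*v + 3)/(v^2 - v - 2)
(3) = (q^2 + 6*q*w + 5*w^2)/(q - 4*w)
(4) = (r^2 - r - 12)/(r^3 + r^2 - 24*r + 36)
(5) = (x + 2)/(x^2 + 11*x + 30)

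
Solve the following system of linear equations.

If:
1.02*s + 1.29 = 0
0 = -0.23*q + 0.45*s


Then:
q = -2.47
s = -1.26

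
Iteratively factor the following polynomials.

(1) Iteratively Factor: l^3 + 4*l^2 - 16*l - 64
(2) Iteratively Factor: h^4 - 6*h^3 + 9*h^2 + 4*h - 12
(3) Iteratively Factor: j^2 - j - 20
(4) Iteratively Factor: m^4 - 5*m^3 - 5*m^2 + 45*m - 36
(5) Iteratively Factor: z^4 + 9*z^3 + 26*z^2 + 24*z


(1) = (l + 4)*(l^2 - 16) = (l + 4)^2*(l - 4)
(2) = (h + 1)*(h^3 - 7*h^2 + 16*h - 12) = (h - 2)*(h + 1)*(h^2 - 5*h + 6) = (h - 3)*(h - 2)*(h + 1)*(h - 2)
(3) = (j - 5)*(j + 4)
(4) = (m + 3)*(m^3 - 8*m^2 + 19*m - 12) = (m - 3)*(m + 3)*(m^2 - 5*m + 4) = (m - 4)*(m - 3)*(m + 3)*(m - 1)
(5) = (z + 2)*(z^3 + 7*z^2 + 12*z) = (z + 2)*(z + 4)*(z^2 + 3*z) = z*(z + 2)*(z + 4)*(z + 3)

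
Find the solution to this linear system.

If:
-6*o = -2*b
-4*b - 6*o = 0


Then:
b = 0
o = 0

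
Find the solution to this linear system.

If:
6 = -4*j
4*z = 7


Then:
j = -3/2
z = 7/4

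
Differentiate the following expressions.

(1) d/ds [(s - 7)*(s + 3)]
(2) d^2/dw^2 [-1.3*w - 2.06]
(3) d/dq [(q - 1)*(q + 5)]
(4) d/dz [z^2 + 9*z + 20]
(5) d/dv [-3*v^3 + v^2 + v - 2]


(1) = 2*s - 4
(2) = 0
(3) = 2*q + 4
(4) = 2*z + 9
(5) = -9*v^2 + 2*v + 1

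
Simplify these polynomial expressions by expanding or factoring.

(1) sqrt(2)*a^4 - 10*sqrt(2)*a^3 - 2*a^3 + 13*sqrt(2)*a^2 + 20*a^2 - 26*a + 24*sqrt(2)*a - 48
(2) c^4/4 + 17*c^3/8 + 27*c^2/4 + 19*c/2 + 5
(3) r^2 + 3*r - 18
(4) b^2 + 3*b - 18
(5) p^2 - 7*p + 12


(1) = (a - 8)*(a - 3)*(a - sqrt(2))*(sqrt(2)*a + sqrt(2))
(2) = (c/4 + 1/2)*(c + 2)^2*(c + 5/2)
(3) = (r - 3)*(r + 6)
(4) = (b - 3)*(b + 6)
(5) = (p - 4)*(p - 3)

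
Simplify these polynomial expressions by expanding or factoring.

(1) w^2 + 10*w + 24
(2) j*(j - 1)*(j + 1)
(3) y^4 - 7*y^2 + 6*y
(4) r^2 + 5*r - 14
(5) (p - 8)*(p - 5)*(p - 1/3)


(1) = (w + 4)*(w + 6)
(2) = j^3 - j
(3) = y*(y - 2)*(y - 1)*(y + 3)
(4) = (r - 2)*(r + 7)
(5) = p^3 - 40*p^2/3 + 133*p/3 - 40/3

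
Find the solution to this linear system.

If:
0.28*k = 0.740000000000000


Then:
k = 2.64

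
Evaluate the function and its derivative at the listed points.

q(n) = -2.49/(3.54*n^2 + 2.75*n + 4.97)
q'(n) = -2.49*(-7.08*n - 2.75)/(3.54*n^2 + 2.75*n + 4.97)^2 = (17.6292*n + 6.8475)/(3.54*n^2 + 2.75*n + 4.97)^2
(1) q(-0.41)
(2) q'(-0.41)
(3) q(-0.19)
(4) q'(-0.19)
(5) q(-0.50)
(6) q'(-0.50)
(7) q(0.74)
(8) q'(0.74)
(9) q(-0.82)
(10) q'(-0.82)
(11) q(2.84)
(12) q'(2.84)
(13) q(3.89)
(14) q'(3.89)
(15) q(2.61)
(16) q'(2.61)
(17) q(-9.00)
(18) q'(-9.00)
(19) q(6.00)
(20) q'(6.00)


(1) = -0.56
(2) = -0.02
(3) = -0.54
(4) = 0.17
(5) = -0.56
(6) = -0.10
(7) = -0.28
(8) = 0.25
(9) = -0.49
(10) = -0.29
(11) = -0.06
(12) = 0.03
(13) = -0.04
(14) = 0.02
(15) = -0.07
(16) = 0.04
(17) = -0.01
(18) = -0.00
(19) = -0.02
(20) = 0.01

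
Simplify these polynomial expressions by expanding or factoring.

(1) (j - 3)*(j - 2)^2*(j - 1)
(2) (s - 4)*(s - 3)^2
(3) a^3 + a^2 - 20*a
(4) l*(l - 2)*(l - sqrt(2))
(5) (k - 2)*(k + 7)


(1) = j^4 - 8*j^3 + 23*j^2 - 28*j + 12
(2) = s^3 - 10*s^2 + 33*s - 36
(3) = a*(a - 4)*(a + 5)
(4) = l^3 - 2*l^2 - sqrt(2)*l^2 + 2*sqrt(2)*l
(5) = k^2 + 5*k - 14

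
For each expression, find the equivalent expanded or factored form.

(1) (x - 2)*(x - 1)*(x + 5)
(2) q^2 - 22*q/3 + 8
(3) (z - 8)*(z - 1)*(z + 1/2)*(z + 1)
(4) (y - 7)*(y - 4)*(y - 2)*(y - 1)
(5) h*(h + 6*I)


(1) = x^3 + 2*x^2 - 13*x + 10
(2) = (q - 6)*(q - 4/3)
(3) = z^4 - 15*z^3/2 - 5*z^2 + 15*z/2 + 4
(4) = y^4 - 14*y^3 + 63*y^2 - 106*y + 56
(5) = h^2 + 6*I*h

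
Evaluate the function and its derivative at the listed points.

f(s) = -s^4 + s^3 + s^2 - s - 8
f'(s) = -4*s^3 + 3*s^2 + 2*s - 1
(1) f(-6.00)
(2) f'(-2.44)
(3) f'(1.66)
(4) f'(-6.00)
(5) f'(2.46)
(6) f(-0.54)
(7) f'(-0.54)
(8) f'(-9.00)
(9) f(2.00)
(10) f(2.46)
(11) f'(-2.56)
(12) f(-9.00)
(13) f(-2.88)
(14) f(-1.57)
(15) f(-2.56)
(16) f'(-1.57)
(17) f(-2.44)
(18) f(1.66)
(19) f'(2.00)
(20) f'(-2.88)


(1) = -1478.00
(2) = 70.09
(3) = -7.71
(4) = 959.00
(5) = -37.47
(6) = -7.41
(7) = -0.58
(8) = 3140.00
(9) = -14.00
(10) = -26.14
(11) = 80.65
(12) = -7208.00
(13) = -89.51
(14) = -13.91
(15) = -58.61
(16) = 18.73
(17) = -49.58
(18) = -9.92
(19) = -17.00
(20) = 113.67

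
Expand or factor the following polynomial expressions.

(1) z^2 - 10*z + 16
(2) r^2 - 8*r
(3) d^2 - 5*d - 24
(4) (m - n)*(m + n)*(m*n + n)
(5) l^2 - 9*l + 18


(1) = (z - 8)*(z - 2)
(2) = r*(r - 8)
(3) = (d - 8)*(d + 3)
(4) = m^3*n + m^2*n - m*n^3 - n^3
(5) = (l - 6)*(l - 3)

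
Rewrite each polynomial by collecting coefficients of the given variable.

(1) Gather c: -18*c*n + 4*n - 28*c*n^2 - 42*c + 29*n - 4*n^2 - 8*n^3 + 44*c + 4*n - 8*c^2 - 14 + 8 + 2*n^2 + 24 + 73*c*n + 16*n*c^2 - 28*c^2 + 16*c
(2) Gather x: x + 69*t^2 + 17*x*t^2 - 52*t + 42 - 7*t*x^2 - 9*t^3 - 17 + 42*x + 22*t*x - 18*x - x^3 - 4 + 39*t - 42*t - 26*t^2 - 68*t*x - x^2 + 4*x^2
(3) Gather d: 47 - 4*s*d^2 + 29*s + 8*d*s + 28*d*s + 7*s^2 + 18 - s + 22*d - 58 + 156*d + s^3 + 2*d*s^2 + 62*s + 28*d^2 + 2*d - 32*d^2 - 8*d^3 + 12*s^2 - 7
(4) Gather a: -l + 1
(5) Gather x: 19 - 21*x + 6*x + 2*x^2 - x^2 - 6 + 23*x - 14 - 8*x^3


(1) = c^2*(16*n - 36) + c*(-28*n^2 + 55*n + 18) - 8*n^3 - 2*n^2 + 37*n + 18
(2) = -9*t^3 + 43*t^2 - 55*t - x^3 + x^2*(3 - 7*t) + x*(17*t^2 - 46*t + 25) + 21
(3) = -8*d^3 + d^2*(-4*s - 4) + d*(2*s^2 + 36*s + 180) + s^3 + 19*s^2 + 90*s
(4) = 1 - l
(5) = -8*x^3 + x^2 + 8*x - 1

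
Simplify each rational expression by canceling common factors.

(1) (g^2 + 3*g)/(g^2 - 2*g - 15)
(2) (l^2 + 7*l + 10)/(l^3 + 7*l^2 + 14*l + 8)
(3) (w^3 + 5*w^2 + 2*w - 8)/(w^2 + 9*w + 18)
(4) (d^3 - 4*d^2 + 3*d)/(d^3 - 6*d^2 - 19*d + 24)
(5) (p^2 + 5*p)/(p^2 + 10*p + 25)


(1) = g/(g - 5)
(2) = (l + 5)/(l^2 + 5*l + 4)
(3) = (w^3 + 5*w^2 + 2*w - 8)/(w^2 + 9*w + 18)
(4) = (d^2 - 3*d)/(d^2 - 5*d - 24)
(5) = p/(p + 5)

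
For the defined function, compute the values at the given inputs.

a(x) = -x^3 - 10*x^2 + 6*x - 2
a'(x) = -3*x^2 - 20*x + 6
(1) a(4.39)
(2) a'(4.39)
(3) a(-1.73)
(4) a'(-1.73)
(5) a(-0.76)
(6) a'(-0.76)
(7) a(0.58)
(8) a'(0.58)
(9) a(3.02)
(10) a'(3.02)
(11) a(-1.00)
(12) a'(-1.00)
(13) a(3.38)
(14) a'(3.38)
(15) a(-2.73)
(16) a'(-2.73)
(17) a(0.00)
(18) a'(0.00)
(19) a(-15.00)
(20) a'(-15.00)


(1) = -252.99
(2) = -139.62
(3) = -37.13
(4) = 31.62
(5) = -11.90
(6) = 19.47
(7) = -2.08
(8) = -6.61
(9) = -102.63
(10) = -81.76
(11) = -17.00
(12) = 23.00
(13) = -134.58
(14) = -95.87
(15) = -72.56
(16) = 38.24
(17) = -2.00
(18) = 6.00
(19) = 1033.00
(20) = -369.00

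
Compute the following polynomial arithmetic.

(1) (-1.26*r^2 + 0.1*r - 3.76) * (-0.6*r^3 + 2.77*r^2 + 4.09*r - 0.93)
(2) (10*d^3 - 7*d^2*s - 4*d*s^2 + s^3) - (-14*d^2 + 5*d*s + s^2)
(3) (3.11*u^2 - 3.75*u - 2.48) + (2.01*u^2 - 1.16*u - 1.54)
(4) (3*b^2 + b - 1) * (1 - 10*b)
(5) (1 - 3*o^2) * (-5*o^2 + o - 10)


(1) = 0.756*r^5 - 3.5502*r^4 - 2.6204*r^3 - 8.8344*r^2 - 15.4714*r + 3.4968
(2) = 10*d^3 - 7*d^2*s + 14*d^2 - 4*d*s^2 - 5*d*s + s^3 - s^2
(3) = 5.12*u^2 - 4.91*u - 4.02
(4) = -30*b^3 - 7*b^2 + 11*b - 1
(5) = 15*o^4 - 3*o^3 + 25*o^2 + o - 10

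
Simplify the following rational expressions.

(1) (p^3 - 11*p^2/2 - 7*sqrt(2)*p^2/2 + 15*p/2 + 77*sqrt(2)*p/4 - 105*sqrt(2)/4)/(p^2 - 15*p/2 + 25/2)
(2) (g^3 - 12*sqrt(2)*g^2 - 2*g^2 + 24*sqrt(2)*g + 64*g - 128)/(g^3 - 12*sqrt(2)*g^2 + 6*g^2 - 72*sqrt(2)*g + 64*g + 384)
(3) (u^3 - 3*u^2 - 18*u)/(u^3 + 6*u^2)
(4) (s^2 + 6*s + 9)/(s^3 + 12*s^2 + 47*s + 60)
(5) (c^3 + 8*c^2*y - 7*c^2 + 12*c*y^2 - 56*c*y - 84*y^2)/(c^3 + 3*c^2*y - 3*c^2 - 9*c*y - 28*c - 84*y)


(1) = (8*p^2 + p*(-28*sqrt(2) - 24) + 84*sqrt(2))/(8*p - 40)
(2) = (g - 2)/(g + 6)
(3) = (u^2 - 3*u - 18)/(u^2 + 6*u)
(4) = (s + 3)/(s^2 + 9*s + 20)
(5) = (c^2 + 8*c*y + 12*y^2)/(c^2 + 3*c*y + 4*c + 12*y)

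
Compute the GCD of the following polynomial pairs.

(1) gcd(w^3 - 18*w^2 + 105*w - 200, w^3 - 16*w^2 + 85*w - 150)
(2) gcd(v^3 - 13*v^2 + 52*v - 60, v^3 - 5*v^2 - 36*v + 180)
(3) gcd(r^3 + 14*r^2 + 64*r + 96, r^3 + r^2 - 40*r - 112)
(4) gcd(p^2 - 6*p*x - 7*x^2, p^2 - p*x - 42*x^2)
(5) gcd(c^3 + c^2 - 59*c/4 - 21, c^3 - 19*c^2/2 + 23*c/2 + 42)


(1) = w^2 - 10*w + 25
(2) = gcd((v - 6)*(v - 5)*(v - 2), (v - 6)*(v - 5)*(v + 6)) = v^2 - 11*v + 30
(3) = r^2 + 8*r + 16
(4) = gcd((p - 7*x)*(p + x), (p - 7*x)*(p + 6*x)) = -p + 7*x
(5) = c^2 - 5*c/2 - 6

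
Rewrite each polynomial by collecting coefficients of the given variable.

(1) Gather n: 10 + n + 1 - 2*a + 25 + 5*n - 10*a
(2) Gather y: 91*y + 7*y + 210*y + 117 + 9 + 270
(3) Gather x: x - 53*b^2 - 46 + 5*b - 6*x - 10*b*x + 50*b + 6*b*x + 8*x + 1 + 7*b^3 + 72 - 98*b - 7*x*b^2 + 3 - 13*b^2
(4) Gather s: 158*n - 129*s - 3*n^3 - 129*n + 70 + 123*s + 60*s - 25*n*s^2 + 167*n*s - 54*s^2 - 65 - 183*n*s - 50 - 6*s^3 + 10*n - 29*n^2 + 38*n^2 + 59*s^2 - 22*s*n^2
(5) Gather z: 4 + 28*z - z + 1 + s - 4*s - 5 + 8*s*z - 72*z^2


(1) = -12*a + 6*n + 36
(2) = 308*y + 396
(3) = 7*b^3 - 66*b^2 - 43*b + x*(-7*b^2 - 4*b + 3) + 30
(4) = -3*n^3 + 9*n^2 + 39*n - 6*s^3 + s^2*(5 - 25*n) + s*(-22*n^2 - 16*n + 54) - 45
(5) = -3*s - 72*z^2 + z*(8*s + 27)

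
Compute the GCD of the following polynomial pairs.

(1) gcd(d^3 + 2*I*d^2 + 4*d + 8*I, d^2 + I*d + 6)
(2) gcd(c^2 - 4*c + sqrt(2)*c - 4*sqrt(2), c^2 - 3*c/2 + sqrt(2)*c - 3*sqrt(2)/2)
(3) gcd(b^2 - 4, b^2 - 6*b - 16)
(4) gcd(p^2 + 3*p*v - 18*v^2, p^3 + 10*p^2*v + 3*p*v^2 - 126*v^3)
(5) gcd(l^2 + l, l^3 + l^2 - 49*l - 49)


(1) = d - 2*I
(2) = c + sqrt(2)
(3) = gcd((b - 2)*(b + 2), (b - 8)*(b + 2)) = b + 2
(4) = p^2 + 3*p*v - 18*v^2
(5) = gcd(l*(l + 1), (l - 7)*(l + 1)*(l + 7)) = l + 1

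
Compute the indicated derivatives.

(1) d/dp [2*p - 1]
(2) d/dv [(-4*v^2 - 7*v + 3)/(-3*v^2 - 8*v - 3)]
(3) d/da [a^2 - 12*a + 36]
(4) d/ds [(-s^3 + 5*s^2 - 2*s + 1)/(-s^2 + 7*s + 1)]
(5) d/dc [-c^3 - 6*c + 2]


(1) = 2
(2) = (11*v^2 + 42*v + 45)/(9*v^4 + 48*v^3 + 82*v^2 + 48*v + 9)
(3) = 2*a - 12
(4) = (s^4 - 14*s^3 + 30*s^2 + 12*s - 9)/(s^4 - 14*s^3 + 47*s^2 + 14*s + 1)
(5) = -3*c^2 - 6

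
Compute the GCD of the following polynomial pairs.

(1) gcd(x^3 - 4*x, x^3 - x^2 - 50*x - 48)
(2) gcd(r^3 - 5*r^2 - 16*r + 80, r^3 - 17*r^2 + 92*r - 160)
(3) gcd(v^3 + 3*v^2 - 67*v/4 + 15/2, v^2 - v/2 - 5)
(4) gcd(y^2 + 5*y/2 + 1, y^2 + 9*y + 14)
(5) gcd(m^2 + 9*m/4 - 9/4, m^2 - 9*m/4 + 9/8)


(1) = gcd(x*(x - 2)*(x + 2), (x - 8)*(x + 1)*(x + 6)) = 1
(2) = r^2 - 9*r + 20
(3) = gcd((v - 5/2)*(v - 1/2)*(v + 6), (v - 5/2)*(v + 2)) = v - 5/2
(4) = gcd((y + 1/2)*(y + 2), (y + 2)*(y + 7)) = y + 2
(5) = gcd((m - 3/4)*(m + 3), (m - 3/2)*(m - 3/4)) = m - 3/4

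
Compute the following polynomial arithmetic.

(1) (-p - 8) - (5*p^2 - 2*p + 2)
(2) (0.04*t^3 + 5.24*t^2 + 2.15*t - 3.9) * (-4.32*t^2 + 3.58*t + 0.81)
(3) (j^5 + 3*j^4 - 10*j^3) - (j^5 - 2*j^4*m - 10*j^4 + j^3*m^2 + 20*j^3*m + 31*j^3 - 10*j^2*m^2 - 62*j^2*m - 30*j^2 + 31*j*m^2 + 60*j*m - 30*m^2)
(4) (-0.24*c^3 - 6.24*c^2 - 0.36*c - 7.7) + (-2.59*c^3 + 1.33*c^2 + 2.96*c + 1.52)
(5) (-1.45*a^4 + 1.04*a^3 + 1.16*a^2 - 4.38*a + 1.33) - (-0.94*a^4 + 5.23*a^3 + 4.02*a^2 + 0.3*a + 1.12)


(1) = -5*p^2 + p - 10
(2) = -0.1728*t^5 - 22.4936*t^4 + 9.5036*t^3 + 28.7894*t^2 - 12.2205*t - 3.159
(3) = 2*j^4*m + 13*j^4 - j^3*m^2 - 20*j^3*m - 41*j^3 + 10*j^2*m^2 + 62*j^2*m + 30*j^2 - 31*j*m^2 - 60*j*m + 30*m^2
(4) = -2.83*c^3 - 4.91*c^2 + 2.6*c - 6.18
(5) = -0.51*a^4 - 4.19*a^3 - 2.86*a^2 - 4.68*a + 0.21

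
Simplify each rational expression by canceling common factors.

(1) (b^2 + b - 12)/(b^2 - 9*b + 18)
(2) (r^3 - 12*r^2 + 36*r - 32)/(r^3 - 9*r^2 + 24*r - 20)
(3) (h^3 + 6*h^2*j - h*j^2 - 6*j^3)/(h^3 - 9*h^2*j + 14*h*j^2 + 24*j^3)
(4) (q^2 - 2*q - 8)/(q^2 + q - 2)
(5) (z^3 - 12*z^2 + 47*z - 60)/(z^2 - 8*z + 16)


(1) = (b + 4)/(b - 6)
(2) = (r - 8)/(r - 5)
(3) = (h^2 + 5*h*j - 6*j^2)/(h^2 - 10*h*j + 24*j^2)
(4) = (q - 4)/(q - 1)
(5) = (z^2 - 8*z + 15)/(z - 4)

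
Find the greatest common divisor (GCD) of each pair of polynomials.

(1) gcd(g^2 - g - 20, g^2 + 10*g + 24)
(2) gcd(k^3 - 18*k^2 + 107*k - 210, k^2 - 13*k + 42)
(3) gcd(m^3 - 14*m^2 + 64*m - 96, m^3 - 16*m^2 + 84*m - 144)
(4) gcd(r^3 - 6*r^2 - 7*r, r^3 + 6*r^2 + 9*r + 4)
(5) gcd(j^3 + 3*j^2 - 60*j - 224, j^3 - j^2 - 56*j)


(1) = g + 4
(2) = gcd((k - 7)*(k - 6)*(k - 5), (k - 7)*(k - 6)) = k^2 - 13*k + 42
(3) = gcd((m - 6)*(m - 4)^2, (m - 6)^2*(m - 4)) = m^2 - 10*m + 24
(4) = gcd(r*(r - 7)*(r + 1), (r + 1)^2*(r + 4)) = r + 1
(5) = gcd((j - 8)*(j + 4)*(j + 7), j*(j - 8)*(j + 7)) = j^2 - j - 56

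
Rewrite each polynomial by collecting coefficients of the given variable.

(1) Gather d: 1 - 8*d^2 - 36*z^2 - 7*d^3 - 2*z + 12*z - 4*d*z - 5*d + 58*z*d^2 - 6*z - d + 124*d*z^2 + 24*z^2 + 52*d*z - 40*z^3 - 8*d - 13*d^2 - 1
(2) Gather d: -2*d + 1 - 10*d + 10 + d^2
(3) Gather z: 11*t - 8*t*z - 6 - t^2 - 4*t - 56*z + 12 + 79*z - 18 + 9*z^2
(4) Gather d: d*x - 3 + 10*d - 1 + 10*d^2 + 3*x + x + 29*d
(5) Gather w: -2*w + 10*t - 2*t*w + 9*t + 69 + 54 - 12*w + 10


(1) = -7*d^3 + d^2*(58*z - 21) + d*(124*z^2 + 48*z - 14) - 40*z^3 - 12*z^2 + 4*z
(2) = d^2 - 12*d + 11
(3) = -t^2 + 7*t + 9*z^2 + z*(23 - 8*t) - 12
(4) = 10*d^2 + d*(x + 39) + 4*x - 4
(5) = 19*t + w*(-2*t - 14) + 133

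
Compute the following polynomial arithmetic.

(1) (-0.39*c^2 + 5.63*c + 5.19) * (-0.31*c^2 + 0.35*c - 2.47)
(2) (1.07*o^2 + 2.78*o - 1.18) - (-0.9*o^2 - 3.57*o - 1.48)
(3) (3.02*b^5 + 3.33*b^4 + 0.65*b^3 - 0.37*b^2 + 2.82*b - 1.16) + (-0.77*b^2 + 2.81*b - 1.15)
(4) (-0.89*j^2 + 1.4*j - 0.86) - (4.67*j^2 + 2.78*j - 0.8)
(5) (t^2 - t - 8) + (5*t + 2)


(1) = 0.1209*c^4 - 1.8818*c^3 + 1.3249*c^2 - 12.0896*c - 12.8193
(2) = 1.97*o^2 + 6.35*o + 0.3
(3) = 3.02*b^5 + 3.33*b^4 + 0.65*b^3 - 1.14*b^2 + 5.63*b - 2.31
(4) = -5.56*j^2 - 1.38*j - 0.06
(5) = t^2 + 4*t - 6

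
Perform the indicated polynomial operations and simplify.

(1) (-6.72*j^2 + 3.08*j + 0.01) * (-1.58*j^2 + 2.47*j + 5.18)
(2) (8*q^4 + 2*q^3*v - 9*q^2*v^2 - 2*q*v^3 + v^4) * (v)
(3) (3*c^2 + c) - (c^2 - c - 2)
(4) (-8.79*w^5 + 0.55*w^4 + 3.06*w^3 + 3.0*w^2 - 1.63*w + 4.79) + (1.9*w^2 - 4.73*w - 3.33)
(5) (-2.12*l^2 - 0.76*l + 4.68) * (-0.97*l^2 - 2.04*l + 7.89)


(1) = 10.6176*j^4 - 21.4648*j^3 - 27.2178*j^2 + 15.9791*j + 0.0518
(2) = 8*q^4*v + 2*q^3*v^2 - 9*q^2*v^3 - 2*q*v^4 + v^5
(3) = 2*c^2 + 2*c + 2
(4) = -8.79*w^5 + 0.55*w^4 + 3.06*w^3 + 4.9*w^2 - 6.36*w + 1.46
(5) = 2.0564*l^4 + 5.062*l^3 - 19.716*l^2 - 15.5436*l + 36.9252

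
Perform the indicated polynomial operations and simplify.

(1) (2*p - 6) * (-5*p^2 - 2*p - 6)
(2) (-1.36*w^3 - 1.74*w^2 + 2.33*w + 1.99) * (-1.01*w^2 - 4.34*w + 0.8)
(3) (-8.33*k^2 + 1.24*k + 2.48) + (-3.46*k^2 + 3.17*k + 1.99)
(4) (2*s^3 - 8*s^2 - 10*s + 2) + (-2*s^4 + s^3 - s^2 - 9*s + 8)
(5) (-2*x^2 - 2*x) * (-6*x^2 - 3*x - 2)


(1) = -10*p^3 + 26*p^2 + 36
(2) = 1.3736*w^5 + 7.6598*w^4 + 4.1103*w^3 - 13.5141*w^2 - 6.7726*w + 1.592
(3) = -11.79*k^2 + 4.41*k + 4.47
(4) = -2*s^4 + 3*s^3 - 9*s^2 - 19*s + 10
(5) = 12*x^4 + 18*x^3 + 10*x^2 + 4*x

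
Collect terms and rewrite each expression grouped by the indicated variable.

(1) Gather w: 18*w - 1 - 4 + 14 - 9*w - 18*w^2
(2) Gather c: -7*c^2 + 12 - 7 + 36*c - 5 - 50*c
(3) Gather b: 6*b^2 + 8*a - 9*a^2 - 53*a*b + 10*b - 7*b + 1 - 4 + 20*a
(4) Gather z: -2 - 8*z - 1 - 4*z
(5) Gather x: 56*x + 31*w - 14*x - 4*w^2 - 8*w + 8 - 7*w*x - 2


(1) = -18*w^2 + 9*w + 9
(2) = -7*c^2 - 14*c
(3) = -9*a^2 + 28*a + 6*b^2 + b*(3 - 53*a) - 3
(4) = -12*z - 3
(5) = -4*w^2 + 23*w + x*(42 - 7*w) + 6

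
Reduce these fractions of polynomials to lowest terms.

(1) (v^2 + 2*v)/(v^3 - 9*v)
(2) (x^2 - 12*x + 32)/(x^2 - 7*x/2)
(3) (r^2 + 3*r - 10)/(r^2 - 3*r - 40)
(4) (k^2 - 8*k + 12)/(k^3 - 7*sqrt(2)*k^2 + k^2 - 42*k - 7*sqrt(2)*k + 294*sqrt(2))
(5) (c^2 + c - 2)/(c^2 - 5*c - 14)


(1) = (v + 2)/(v^2 - 9)
(2) = (2*x^2 - 24*x + 64)/(2*x^2 - 7*x)
(3) = (r - 2)/(r - 8)
(4) = (k - 2)/(k^2 + k*(7 - 7*sqrt(2)) - 49*sqrt(2))
(5) = (c - 1)/(c - 7)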